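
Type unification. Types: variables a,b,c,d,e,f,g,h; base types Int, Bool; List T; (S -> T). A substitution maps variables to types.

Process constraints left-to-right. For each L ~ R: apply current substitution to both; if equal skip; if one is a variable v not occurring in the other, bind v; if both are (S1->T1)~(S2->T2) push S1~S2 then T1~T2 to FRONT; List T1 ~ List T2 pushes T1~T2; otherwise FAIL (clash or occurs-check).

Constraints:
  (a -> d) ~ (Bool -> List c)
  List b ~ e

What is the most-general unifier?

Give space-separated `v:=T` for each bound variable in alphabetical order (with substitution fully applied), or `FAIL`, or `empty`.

step 1: unify (a -> d) ~ (Bool -> List c)  [subst: {-} | 1 pending]
  -> decompose arrow: push a~Bool, d~List c
step 2: unify a ~ Bool  [subst: {-} | 2 pending]
  bind a := Bool
step 3: unify d ~ List c  [subst: {a:=Bool} | 1 pending]
  bind d := List c
step 4: unify List b ~ e  [subst: {a:=Bool, d:=List c} | 0 pending]
  bind e := List b

Answer: a:=Bool d:=List c e:=List b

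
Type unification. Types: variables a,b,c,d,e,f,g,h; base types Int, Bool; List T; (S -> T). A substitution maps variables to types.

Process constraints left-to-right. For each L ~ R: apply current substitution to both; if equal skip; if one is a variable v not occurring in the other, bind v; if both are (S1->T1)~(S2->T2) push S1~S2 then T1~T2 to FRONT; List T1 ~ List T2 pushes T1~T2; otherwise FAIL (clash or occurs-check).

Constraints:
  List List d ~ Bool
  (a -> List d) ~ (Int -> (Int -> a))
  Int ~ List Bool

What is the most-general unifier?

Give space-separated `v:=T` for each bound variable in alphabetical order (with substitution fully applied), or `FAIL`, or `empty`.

step 1: unify List List d ~ Bool  [subst: {-} | 2 pending]
  clash: List List d vs Bool

Answer: FAIL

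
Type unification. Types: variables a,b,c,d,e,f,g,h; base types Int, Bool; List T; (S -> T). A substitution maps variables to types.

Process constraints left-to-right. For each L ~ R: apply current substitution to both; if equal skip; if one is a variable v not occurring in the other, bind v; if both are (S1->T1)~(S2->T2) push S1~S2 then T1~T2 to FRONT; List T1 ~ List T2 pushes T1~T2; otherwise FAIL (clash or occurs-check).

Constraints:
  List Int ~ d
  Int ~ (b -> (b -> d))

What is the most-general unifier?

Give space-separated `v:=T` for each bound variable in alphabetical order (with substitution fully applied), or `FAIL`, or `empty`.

Answer: FAIL

Derivation:
step 1: unify List Int ~ d  [subst: {-} | 1 pending]
  bind d := List Int
step 2: unify Int ~ (b -> (b -> List Int))  [subst: {d:=List Int} | 0 pending]
  clash: Int vs (b -> (b -> List Int))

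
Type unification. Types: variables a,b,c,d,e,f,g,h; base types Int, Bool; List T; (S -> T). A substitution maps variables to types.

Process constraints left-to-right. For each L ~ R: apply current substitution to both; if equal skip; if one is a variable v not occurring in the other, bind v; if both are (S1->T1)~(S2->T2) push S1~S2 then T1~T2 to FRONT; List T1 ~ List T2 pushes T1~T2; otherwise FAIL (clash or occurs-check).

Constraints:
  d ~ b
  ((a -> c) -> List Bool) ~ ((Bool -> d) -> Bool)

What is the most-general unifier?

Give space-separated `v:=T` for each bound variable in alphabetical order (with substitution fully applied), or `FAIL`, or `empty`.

step 1: unify d ~ b  [subst: {-} | 1 pending]
  bind d := b
step 2: unify ((a -> c) -> List Bool) ~ ((Bool -> b) -> Bool)  [subst: {d:=b} | 0 pending]
  -> decompose arrow: push (a -> c)~(Bool -> b), List Bool~Bool
step 3: unify (a -> c) ~ (Bool -> b)  [subst: {d:=b} | 1 pending]
  -> decompose arrow: push a~Bool, c~b
step 4: unify a ~ Bool  [subst: {d:=b} | 2 pending]
  bind a := Bool
step 5: unify c ~ b  [subst: {d:=b, a:=Bool} | 1 pending]
  bind c := b
step 6: unify List Bool ~ Bool  [subst: {d:=b, a:=Bool, c:=b} | 0 pending]
  clash: List Bool vs Bool

Answer: FAIL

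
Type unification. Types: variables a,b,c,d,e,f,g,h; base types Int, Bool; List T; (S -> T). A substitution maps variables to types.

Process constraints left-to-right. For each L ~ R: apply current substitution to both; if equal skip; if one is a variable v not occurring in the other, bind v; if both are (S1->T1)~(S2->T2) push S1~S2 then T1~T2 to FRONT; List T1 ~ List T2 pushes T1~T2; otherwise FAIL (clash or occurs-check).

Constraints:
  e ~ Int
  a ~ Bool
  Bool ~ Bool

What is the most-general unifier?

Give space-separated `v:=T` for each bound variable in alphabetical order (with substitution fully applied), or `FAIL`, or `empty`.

step 1: unify e ~ Int  [subst: {-} | 2 pending]
  bind e := Int
step 2: unify a ~ Bool  [subst: {e:=Int} | 1 pending]
  bind a := Bool
step 3: unify Bool ~ Bool  [subst: {e:=Int, a:=Bool} | 0 pending]
  -> identical, skip

Answer: a:=Bool e:=Int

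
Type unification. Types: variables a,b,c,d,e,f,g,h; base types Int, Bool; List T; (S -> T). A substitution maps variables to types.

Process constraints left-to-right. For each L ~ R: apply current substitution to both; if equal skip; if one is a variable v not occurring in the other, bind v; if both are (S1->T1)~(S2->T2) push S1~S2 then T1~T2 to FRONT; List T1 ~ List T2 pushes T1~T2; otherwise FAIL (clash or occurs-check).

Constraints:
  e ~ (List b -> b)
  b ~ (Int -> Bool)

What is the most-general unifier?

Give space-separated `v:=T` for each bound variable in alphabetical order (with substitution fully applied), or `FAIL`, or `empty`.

Answer: b:=(Int -> Bool) e:=(List (Int -> Bool) -> (Int -> Bool))

Derivation:
step 1: unify e ~ (List b -> b)  [subst: {-} | 1 pending]
  bind e := (List b -> b)
step 2: unify b ~ (Int -> Bool)  [subst: {e:=(List b -> b)} | 0 pending]
  bind b := (Int -> Bool)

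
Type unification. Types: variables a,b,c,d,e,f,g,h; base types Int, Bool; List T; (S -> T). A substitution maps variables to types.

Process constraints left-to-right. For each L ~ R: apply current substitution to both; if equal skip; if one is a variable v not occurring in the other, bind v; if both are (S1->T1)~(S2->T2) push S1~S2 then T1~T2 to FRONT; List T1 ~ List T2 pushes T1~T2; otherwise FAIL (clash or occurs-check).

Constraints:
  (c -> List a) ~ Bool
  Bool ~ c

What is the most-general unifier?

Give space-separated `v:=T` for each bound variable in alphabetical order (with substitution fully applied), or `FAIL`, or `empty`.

step 1: unify (c -> List a) ~ Bool  [subst: {-} | 1 pending]
  clash: (c -> List a) vs Bool

Answer: FAIL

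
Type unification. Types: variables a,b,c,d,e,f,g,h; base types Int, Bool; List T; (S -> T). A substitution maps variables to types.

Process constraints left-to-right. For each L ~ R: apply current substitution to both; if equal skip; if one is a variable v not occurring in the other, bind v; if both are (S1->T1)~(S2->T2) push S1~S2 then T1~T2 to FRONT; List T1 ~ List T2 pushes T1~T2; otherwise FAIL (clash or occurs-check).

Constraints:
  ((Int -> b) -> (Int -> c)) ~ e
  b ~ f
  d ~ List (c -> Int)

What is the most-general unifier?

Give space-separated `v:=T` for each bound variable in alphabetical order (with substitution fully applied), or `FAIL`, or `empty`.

Answer: b:=f d:=List (c -> Int) e:=((Int -> f) -> (Int -> c))

Derivation:
step 1: unify ((Int -> b) -> (Int -> c)) ~ e  [subst: {-} | 2 pending]
  bind e := ((Int -> b) -> (Int -> c))
step 2: unify b ~ f  [subst: {e:=((Int -> b) -> (Int -> c))} | 1 pending]
  bind b := f
step 3: unify d ~ List (c -> Int)  [subst: {e:=((Int -> b) -> (Int -> c)), b:=f} | 0 pending]
  bind d := List (c -> Int)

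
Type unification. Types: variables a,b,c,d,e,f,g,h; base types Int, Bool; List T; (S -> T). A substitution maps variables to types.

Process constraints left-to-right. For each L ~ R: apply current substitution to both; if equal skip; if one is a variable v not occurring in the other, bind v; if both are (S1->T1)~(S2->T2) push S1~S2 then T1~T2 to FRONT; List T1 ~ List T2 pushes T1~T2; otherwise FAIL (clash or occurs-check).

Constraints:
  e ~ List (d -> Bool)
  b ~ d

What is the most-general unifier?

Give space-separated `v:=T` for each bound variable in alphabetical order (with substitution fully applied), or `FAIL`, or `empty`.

step 1: unify e ~ List (d -> Bool)  [subst: {-} | 1 pending]
  bind e := List (d -> Bool)
step 2: unify b ~ d  [subst: {e:=List (d -> Bool)} | 0 pending]
  bind b := d

Answer: b:=d e:=List (d -> Bool)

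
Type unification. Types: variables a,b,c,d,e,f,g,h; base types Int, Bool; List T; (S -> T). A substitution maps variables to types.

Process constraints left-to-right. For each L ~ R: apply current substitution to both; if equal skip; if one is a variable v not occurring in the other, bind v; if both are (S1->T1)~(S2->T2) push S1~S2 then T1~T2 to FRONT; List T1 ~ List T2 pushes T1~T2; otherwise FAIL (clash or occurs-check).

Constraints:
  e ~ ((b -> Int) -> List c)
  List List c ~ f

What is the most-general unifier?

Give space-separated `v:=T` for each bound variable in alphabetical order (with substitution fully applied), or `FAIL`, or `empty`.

step 1: unify e ~ ((b -> Int) -> List c)  [subst: {-} | 1 pending]
  bind e := ((b -> Int) -> List c)
step 2: unify List List c ~ f  [subst: {e:=((b -> Int) -> List c)} | 0 pending]
  bind f := List List c

Answer: e:=((b -> Int) -> List c) f:=List List c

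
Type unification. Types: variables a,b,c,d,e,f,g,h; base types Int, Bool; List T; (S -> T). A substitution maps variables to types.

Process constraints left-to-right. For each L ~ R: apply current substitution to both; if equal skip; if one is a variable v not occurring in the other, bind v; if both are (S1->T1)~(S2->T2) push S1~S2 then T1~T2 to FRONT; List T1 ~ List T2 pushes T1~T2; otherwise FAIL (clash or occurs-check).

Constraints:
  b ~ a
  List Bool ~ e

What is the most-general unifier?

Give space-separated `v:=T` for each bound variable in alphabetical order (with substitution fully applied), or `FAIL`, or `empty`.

Answer: b:=a e:=List Bool

Derivation:
step 1: unify b ~ a  [subst: {-} | 1 pending]
  bind b := a
step 2: unify List Bool ~ e  [subst: {b:=a} | 0 pending]
  bind e := List Bool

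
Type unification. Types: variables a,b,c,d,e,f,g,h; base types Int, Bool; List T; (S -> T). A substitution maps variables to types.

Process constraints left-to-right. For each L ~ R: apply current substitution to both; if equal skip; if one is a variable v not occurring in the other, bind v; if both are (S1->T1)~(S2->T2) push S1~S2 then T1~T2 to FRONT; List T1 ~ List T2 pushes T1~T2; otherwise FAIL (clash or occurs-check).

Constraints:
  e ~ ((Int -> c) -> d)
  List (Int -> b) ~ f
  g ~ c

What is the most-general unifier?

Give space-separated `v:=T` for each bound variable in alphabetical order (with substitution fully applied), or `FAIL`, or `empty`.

step 1: unify e ~ ((Int -> c) -> d)  [subst: {-} | 2 pending]
  bind e := ((Int -> c) -> d)
step 2: unify List (Int -> b) ~ f  [subst: {e:=((Int -> c) -> d)} | 1 pending]
  bind f := List (Int -> b)
step 3: unify g ~ c  [subst: {e:=((Int -> c) -> d), f:=List (Int -> b)} | 0 pending]
  bind g := c

Answer: e:=((Int -> c) -> d) f:=List (Int -> b) g:=c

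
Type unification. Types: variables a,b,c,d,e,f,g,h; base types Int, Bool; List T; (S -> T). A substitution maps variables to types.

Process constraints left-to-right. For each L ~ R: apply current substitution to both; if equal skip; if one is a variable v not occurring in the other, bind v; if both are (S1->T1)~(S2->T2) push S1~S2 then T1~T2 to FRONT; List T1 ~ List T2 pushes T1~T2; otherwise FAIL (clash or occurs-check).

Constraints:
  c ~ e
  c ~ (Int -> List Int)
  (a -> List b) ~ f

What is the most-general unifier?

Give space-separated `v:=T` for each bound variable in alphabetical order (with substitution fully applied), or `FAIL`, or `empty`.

Answer: c:=(Int -> List Int) e:=(Int -> List Int) f:=(a -> List b)

Derivation:
step 1: unify c ~ e  [subst: {-} | 2 pending]
  bind c := e
step 2: unify e ~ (Int -> List Int)  [subst: {c:=e} | 1 pending]
  bind e := (Int -> List Int)
step 3: unify (a -> List b) ~ f  [subst: {c:=e, e:=(Int -> List Int)} | 0 pending]
  bind f := (a -> List b)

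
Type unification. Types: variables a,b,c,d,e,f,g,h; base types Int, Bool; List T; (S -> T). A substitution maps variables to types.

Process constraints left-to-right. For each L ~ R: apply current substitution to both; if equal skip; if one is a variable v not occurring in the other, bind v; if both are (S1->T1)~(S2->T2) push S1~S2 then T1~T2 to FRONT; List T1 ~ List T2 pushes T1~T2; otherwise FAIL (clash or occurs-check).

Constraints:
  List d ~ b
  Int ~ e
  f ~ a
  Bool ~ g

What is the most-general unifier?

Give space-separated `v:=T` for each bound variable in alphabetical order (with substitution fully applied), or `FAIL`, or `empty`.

Answer: b:=List d e:=Int f:=a g:=Bool

Derivation:
step 1: unify List d ~ b  [subst: {-} | 3 pending]
  bind b := List d
step 2: unify Int ~ e  [subst: {b:=List d} | 2 pending]
  bind e := Int
step 3: unify f ~ a  [subst: {b:=List d, e:=Int} | 1 pending]
  bind f := a
step 4: unify Bool ~ g  [subst: {b:=List d, e:=Int, f:=a} | 0 pending]
  bind g := Bool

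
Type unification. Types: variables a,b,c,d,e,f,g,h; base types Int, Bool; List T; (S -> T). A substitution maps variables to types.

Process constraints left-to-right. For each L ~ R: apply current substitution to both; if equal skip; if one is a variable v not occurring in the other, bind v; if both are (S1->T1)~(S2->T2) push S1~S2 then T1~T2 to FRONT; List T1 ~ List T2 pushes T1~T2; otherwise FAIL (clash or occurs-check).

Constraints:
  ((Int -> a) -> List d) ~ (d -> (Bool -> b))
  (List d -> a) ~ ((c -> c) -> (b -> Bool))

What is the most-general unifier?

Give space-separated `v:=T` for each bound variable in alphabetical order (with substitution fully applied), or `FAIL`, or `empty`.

step 1: unify ((Int -> a) -> List d) ~ (d -> (Bool -> b))  [subst: {-} | 1 pending]
  -> decompose arrow: push (Int -> a)~d, List d~(Bool -> b)
step 2: unify (Int -> a) ~ d  [subst: {-} | 2 pending]
  bind d := (Int -> a)
step 3: unify List (Int -> a) ~ (Bool -> b)  [subst: {d:=(Int -> a)} | 1 pending]
  clash: List (Int -> a) vs (Bool -> b)

Answer: FAIL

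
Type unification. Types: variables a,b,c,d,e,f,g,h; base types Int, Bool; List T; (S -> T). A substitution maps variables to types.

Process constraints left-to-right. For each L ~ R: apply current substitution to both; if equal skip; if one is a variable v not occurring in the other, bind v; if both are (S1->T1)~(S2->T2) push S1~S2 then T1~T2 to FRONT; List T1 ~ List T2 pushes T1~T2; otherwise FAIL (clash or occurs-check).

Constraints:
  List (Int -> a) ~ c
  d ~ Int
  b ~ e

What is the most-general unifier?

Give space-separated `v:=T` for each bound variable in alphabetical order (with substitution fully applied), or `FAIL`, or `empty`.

step 1: unify List (Int -> a) ~ c  [subst: {-} | 2 pending]
  bind c := List (Int -> a)
step 2: unify d ~ Int  [subst: {c:=List (Int -> a)} | 1 pending]
  bind d := Int
step 3: unify b ~ e  [subst: {c:=List (Int -> a), d:=Int} | 0 pending]
  bind b := e

Answer: b:=e c:=List (Int -> a) d:=Int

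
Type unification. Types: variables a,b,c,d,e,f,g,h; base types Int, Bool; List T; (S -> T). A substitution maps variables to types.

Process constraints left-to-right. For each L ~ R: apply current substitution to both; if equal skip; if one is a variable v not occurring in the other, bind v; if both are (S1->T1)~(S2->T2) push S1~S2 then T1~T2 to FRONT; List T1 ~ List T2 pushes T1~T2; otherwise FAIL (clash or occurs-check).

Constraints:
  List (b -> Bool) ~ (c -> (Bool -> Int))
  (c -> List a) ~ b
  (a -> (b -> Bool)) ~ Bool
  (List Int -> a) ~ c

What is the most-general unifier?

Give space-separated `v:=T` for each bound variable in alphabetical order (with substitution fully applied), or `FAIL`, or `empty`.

step 1: unify List (b -> Bool) ~ (c -> (Bool -> Int))  [subst: {-} | 3 pending]
  clash: List (b -> Bool) vs (c -> (Bool -> Int))

Answer: FAIL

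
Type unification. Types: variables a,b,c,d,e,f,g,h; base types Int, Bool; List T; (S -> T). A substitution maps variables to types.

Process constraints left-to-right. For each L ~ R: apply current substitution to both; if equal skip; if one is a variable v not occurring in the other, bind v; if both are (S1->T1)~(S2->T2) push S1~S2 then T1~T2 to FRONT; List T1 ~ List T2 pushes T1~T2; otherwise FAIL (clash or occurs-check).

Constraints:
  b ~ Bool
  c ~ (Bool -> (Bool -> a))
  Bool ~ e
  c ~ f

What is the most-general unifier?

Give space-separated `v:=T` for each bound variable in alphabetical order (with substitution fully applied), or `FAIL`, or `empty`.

Answer: b:=Bool c:=(Bool -> (Bool -> a)) e:=Bool f:=(Bool -> (Bool -> a))

Derivation:
step 1: unify b ~ Bool  [subst: {-} | 3 pending]
  bind b := Bool
step 2: unify c ~ (Bool -> (Bool -> a))  [subst: {b:=Bool} | 2 pending]
  bind c := (Bool -> (Bool -> a))
step 3: unify Bool ~ e  [subst: {b:=Bool, c:=(Bool -> (Bool -> a))} | 1 pending]
  bind e := Bool
step 4: unify (Bool -> (Bool -> a)) ~ f  [subst: {b:=Bool, c:=(Bool -> (Bool -> a)), e:=Bool} | 0 pending]
  bind f := (Bool -> (Bool -> a))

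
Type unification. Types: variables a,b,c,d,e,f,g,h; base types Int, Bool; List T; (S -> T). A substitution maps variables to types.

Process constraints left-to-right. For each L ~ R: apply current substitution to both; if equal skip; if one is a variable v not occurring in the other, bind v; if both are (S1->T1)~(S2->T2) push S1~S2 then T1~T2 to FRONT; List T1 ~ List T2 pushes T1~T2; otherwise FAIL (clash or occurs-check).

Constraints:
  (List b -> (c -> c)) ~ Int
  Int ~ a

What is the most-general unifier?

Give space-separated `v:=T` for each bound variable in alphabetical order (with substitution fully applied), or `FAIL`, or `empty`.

Answer: FAIL

Derivation:
step 1: unify (List b -> (c -> c)) ~ Int  [subst: {-} | 1 pending]
  clash: (List b -> (c -> c)) vs Int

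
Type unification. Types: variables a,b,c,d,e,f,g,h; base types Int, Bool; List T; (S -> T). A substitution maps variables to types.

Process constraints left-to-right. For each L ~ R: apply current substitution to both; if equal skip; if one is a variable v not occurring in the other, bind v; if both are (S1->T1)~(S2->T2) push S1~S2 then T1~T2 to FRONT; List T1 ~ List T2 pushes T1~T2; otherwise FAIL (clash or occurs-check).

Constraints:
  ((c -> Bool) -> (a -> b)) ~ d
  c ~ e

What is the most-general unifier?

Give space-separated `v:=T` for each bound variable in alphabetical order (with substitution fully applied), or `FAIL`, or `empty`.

step 1: unify ((c -> Bool) -> (a -> b)) ~ d  [subst: {-} | 1 pending]
  bind d := ((c -> Bool) -> (a -> b))
step 2: unify c ~ e  [subst: {d:=((c -> Bool) -> (a -> b))} | 0 pending]
  bind c := e

Answer: c:=e d:=((e -> Bool) -> (a -> b))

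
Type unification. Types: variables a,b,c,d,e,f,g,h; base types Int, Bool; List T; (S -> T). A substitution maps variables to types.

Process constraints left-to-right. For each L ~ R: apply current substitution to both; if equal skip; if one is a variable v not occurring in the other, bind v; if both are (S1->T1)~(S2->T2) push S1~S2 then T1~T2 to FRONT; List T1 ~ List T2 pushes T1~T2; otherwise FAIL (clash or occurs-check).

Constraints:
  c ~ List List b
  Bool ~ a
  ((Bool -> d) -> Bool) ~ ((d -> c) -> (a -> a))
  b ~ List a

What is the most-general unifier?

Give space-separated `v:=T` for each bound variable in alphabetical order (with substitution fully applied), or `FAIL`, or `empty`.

step 1: unify c ~ List List b  [subst: {-} | 3 pending]
  bind c := List List b
step 2: unify Bool ~ a  [subst: {c:=List List b} | 2 pending]
  bind a := Bool
step 3: unify ((Bool -> d) -> Bool) ~ ((d -> List List b) -> (Bool -> Bool))  [subst: {c:=List List b, a:=Bool} | 1 pending]
  -> decompose arrow: push (Bool -> d)~(d -> List List b), Bool~(Bool -> Bool)
step 4: unify (Bool -> d) ~ (d -> List List b)  [subst: {c:=List List b, a:=Bool} | 2 pending]
  -> decompose arrow: push Bool~d, d~List List b
step 5: unify Bool ~ d  [subst: {c:=List List b, a:=Bool} | 3 pending]
  bind d := Bool
step 6: unify Bool ~ List List b  [subst: {c:=List List b, a:=Bool, d:=Bool} | 2 pending]
  clash: Bool vs List List b

Answer: FAIL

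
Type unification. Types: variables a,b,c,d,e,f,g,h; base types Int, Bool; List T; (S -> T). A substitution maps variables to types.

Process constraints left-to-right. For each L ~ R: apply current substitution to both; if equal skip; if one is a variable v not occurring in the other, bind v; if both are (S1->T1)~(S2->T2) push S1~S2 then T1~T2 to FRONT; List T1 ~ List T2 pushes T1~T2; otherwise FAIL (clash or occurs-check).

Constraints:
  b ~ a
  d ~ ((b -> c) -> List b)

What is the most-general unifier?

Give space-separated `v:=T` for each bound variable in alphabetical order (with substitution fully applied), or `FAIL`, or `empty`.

step 1: unify b ~ a  [subst: {-} | 1 pending]
  bind b := a
step 2: unify d ~ ((a -> c) -> List a)  [subst: {b:=a} | 0 pending]
  bind d := ((a -> c) -> List a)

Answer: b:=a d:=((a -> c) -> List a)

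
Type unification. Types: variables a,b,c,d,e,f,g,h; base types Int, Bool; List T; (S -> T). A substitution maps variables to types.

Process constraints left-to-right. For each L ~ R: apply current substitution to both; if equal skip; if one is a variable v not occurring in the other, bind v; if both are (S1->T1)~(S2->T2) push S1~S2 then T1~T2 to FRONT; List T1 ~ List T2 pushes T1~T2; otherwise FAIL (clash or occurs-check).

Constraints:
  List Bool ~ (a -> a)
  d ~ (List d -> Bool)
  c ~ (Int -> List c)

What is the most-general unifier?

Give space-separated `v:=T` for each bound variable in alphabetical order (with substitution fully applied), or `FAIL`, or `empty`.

Answer: FAIL

Derivation:
step 1: unify List Bool ~ (a -> a)  [subst: {-} | 2 pending]
  clash: List Bool vs (a -> a)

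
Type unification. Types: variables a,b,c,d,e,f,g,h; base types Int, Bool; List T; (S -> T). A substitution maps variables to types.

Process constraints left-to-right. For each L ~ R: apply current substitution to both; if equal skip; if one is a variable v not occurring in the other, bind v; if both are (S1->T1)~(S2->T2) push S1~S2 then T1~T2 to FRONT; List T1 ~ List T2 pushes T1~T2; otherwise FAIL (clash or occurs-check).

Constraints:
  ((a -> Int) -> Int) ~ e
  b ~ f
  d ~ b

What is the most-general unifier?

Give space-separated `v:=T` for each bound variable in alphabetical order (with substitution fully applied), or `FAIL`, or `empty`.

Answer: b:=f d:=f e:=((a -> Int) -> Int)

Derivation:
step 1: unify ((a -> Int) -> Int) ~ e  [subst: {-} | 2 pending]
  bind e := ((a -> Int) -> Int)
step 2: unify b ~ f  [subst: {e:=((a -> Int) -> Int)} | 1 pending]
  bind b := f
step 3: unify d ~ f  [subst: {e:=((a -> Int) -> Int), b:=f} | 0 pending]
  bind d := f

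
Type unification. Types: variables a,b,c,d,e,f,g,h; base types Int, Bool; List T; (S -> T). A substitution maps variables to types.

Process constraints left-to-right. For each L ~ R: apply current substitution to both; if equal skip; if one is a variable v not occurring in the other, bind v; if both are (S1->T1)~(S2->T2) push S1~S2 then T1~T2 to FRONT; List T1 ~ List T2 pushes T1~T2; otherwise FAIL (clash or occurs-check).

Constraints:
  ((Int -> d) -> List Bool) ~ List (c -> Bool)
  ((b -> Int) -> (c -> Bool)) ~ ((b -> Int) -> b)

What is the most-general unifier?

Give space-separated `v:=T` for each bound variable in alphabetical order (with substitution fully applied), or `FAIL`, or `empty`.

step 1: unify ((Int -> d) -> List Bool) ~ List (c -> Bool)  [subst: {-} | 1 pending]
  clash: ((Int -> d) -> List Bool) vs List (c -> Bool)

Answer: FAIL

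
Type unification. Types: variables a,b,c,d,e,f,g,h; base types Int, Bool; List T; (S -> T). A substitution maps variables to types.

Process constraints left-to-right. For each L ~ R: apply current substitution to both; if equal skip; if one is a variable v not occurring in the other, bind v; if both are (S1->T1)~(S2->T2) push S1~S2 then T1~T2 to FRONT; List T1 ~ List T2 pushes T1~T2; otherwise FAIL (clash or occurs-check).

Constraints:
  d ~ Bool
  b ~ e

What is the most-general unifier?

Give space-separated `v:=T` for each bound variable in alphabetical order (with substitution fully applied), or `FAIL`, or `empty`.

step 1: unify d ~ Bool  [subst: {-} | 1 pending]
  bind d := Bool
step 2: unify b ~ e  [subst: {d:=Bool} | 0 pending]
  bind b := e

Answer: b:=e d:=Bool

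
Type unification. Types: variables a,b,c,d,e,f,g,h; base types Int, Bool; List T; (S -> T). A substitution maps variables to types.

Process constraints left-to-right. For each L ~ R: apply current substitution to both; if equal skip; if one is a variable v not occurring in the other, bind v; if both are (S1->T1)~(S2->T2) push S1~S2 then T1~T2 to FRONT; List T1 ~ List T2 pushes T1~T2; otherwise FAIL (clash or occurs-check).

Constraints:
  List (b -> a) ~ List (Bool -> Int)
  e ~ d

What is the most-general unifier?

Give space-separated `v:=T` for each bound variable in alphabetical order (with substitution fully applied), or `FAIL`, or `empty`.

step 1: unify List (b -> a) ~ List (Bool -> Int)  [subst: {-} | 1 pending]
  -> decompose List: push (b -> a)~(Bool -> Int)
step 2: unify (b -> a) ~ (Bool -> Int)  [subst: {-} | 1 pending]
  -> decompose arrow: push b~Bool, a~Int
step 3: unify b ~ Bool  [subst: {-} | 2 pending]
  bind b := Bool
step 4: unify a ~ Int  [subst: {b:=Bool} | 1 pending]
  bind a := Int
step 5: unify e ~ d  [subst: {b:=Bool, a:=Int} | 0 pending]
  bind e := d

Answer: a:=Int b:=Bool e:=d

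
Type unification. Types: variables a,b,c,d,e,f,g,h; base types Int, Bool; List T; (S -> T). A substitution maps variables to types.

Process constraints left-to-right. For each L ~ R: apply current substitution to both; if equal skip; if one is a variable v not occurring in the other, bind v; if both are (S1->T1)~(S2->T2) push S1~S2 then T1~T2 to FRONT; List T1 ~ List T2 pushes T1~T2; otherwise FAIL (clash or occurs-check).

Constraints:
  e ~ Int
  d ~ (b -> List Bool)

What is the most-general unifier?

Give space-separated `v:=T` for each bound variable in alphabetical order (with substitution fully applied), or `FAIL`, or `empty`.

Answer: d:=(b -> List Bool) e:=Int

Derivation:
step 1: unify e ~ Int  [subst: {-} | 1 pending]
  bind e := Int
step 2: unify d ~ (b -> List Bool)  [subst: {e:=Int} | 0 pending]
  bind d := (b -> List Bool)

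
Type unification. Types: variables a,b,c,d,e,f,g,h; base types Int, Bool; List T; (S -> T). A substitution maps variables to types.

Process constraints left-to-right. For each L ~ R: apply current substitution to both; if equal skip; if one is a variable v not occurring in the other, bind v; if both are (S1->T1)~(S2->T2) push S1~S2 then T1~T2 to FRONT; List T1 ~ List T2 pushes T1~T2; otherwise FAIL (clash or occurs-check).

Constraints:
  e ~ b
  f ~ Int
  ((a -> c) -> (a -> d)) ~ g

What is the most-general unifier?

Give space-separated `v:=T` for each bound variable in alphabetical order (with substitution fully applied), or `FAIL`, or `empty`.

step 1: unify e ~ b  [subst: {-} | 2 pending]
  bind e := b
step 2: unify f ~ Int  [subst: {e:=b} | 1 pending]
  bind f := Int
step 3: unify ((a -> c) -> (a -> d)) ~ g  [subst: {e:=b, f:=Int} | 0 pending]
  bind g := ((a -> c) -> (a -> d))

Answer: e:=b f:=Int g:=((a -> c) -> (a -> d))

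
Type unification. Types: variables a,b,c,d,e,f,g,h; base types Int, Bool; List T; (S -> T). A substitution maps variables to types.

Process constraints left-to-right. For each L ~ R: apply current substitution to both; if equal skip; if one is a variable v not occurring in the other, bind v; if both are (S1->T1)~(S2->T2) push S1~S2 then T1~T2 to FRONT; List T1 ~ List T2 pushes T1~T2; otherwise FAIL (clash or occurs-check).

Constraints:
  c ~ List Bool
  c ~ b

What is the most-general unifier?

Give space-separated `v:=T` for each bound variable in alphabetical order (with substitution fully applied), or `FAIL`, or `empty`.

step 1: unify c ~ List Bool  [subst: {-} | 1 pending]
  bind c := List Bool
step 2: unify List Bool ~ b  [subst: {c:=List Bool} | 0 pending]
  bind b := List Bool

Answer: b:=List Bool c:=List Bool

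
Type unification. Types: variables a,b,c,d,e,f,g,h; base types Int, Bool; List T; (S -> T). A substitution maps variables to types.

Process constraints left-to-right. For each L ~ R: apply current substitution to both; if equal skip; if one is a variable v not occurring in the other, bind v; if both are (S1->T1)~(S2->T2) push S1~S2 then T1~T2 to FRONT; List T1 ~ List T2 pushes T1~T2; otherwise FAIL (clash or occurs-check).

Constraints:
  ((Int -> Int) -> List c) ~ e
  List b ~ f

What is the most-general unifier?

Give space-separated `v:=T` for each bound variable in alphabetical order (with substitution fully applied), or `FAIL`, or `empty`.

Answer: e:=((Int -> Int) -> List c) f:=List b

Derivation:
step 1: unify ((Int -> Int) -> List c) ~ e  [subst: {-} | 1 pending]
  bind e := ((Int -> Int) -> List c)
step 2: unify List b ~ f  [subst: {e:=((Int -> Int) -> List c)} | 0 pending]
  bind f := List b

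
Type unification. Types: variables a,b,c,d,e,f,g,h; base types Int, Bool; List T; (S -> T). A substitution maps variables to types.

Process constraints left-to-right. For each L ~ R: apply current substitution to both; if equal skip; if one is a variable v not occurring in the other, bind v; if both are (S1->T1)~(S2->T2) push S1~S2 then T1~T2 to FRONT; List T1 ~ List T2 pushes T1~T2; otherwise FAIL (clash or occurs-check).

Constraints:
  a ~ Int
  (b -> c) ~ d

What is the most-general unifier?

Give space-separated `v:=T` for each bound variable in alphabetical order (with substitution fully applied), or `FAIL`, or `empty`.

Answer: a:=Int d:=(b -> c)

Derivation:
step 1: unify a ~ Int  [subst: {-} | 1 pending]
  bind a := Int
step 2: unify (b -> c) ~ d  [subst: {a:=Int} | 0 pending]
  bind d := (b -> c)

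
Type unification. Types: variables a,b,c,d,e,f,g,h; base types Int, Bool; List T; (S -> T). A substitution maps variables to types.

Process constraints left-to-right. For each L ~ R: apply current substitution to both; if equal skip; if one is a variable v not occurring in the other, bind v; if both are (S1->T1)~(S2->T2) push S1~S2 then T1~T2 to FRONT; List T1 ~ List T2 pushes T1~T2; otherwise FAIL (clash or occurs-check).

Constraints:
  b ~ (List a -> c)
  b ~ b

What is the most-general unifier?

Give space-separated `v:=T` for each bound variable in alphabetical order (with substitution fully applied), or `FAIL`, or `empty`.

Answer: b:=(List a -> c)

Derivation:
step 1: unify b ~ (List a -> c)  [subst: {-} | 1 pending]
  bind b := (List a -> c)
step 2: unify (List a -> c) ~ (List a -> c)  [subst: {b:=(List a -> c)} | 0 pending]
  -> identical, skip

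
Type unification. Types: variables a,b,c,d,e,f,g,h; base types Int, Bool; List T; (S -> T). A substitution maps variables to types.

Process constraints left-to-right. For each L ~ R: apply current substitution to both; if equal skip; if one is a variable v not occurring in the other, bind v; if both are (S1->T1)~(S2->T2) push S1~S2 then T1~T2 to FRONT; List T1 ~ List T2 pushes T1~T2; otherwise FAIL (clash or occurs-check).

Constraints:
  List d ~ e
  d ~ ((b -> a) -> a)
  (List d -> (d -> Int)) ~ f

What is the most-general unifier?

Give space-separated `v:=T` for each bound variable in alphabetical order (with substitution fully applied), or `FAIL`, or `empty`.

step 1: unify List d ~ e  [subst: {-} | 2 pending]
  bind e := List d
step 2: unify d ~ ((b -> a) -> a)  [subst: {e:=List d} | 1 pending]
  bind d := ((b -> a) -> a)
step 3: unify (List ((b -> a) -> a) -> (((b -> a) -> a) -> Int)) ~ f  [subst: {e:=List d, d:=((b -> a) -> a)} | 0 pending]
  bind f := (List ((b -> a) -> a) -> (((b -> a) -> a) -> Int))

Answer: d:=((b -> a) -> a) e:=List ((b -> a) -> a) f:=(List ((b -> a) -> a) -> (((b -> a) -> a) -> Int))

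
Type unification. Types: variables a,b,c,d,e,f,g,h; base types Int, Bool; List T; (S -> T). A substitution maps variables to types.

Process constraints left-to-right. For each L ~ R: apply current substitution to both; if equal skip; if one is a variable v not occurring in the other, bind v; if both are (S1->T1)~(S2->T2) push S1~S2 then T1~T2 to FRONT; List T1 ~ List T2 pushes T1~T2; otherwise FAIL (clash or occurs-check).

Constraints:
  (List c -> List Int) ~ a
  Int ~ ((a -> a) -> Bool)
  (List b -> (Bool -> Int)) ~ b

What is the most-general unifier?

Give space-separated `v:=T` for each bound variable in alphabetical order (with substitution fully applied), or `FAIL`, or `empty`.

Answer: FAIL

Derivation:
step 1: unify (List c -> List Int) ~ a  [subst: {-} | 2 pending]
  bind a := (List c -> List Int)
step 2: unify Int ~ (((List c -> List Int) -> (List c -> List Int)) -> Bool)  [subst: {a:=(List c -> List Int)} | 1 pending]
  clash: Int vs (((List c -> List Int) -> (List c -> List Int)) -> Bool)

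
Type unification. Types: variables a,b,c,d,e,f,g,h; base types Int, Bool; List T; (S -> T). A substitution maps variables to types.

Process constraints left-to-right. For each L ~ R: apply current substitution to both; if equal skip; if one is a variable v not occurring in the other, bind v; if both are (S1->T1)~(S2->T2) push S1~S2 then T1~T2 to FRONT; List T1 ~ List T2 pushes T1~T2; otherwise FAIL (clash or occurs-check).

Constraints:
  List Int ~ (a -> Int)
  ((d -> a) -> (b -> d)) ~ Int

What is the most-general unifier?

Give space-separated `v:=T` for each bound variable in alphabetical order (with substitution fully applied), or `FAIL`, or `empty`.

Answer: FAIL

Derivation:
step 1: unify List Int ~ (a -> Int)  [subst: {-} | 1 pending]
  clash: List Int vs (a -> Int)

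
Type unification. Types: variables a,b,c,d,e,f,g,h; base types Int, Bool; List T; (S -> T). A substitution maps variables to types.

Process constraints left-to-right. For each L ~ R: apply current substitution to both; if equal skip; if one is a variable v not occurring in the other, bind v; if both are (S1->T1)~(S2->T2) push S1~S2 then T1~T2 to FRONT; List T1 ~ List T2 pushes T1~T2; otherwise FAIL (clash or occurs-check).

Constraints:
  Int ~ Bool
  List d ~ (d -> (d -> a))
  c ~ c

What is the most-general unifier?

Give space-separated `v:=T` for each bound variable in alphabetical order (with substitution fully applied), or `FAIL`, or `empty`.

Answer: FAIL

Derivation:
step 1: unify Int ~ Bool  [subst: {-} | 2 pending]
  clash: Int vs Bool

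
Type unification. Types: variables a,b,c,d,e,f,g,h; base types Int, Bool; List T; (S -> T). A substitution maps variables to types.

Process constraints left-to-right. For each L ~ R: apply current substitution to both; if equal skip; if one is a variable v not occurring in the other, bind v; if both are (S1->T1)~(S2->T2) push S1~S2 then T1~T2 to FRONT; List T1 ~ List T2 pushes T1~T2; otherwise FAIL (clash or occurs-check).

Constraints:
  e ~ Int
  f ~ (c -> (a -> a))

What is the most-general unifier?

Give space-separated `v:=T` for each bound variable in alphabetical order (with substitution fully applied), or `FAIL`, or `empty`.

step 1: unify e ~ Int  [subst: {-} | 1 pending]
  bind e := Int
step 2: unify f ~ (c -> (a -> a))  [subst: {e:=Int} | 0 pending]
  bind f := (c -> (a -> a))

Answer: e:=Int f:=(c -> (a -> a))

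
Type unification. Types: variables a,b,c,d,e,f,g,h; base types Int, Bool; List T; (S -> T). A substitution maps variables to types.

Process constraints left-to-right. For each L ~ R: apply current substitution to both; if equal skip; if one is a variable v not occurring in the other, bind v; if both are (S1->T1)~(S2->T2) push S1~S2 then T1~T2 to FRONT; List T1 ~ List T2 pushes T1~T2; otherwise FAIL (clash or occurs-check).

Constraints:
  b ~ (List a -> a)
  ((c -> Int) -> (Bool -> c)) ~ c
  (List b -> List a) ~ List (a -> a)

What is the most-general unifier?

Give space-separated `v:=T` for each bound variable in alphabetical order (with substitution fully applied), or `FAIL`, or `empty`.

Answer: FAIL

Derivation:
step 1: unify b ~ (List a -> a)  [subst: {-} | 2 pending]
  bind b := (List a -> a)
step 2: unify ((c -> Int) -> (Bool -> c)) ~ c  [subst: {b:=(List a -> a)} | 1 pending]
  occurs-check fail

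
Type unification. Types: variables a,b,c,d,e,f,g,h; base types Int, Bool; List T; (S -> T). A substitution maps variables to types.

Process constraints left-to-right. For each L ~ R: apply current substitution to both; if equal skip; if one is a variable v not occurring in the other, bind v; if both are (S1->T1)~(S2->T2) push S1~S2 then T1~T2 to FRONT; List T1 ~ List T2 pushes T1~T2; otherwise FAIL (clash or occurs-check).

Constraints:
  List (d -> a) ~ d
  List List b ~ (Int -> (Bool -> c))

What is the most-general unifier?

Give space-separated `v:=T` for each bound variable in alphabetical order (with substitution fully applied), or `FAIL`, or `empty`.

step 1: unify List (d -> a) ~ d  [subst: {-} | 1 pending]
  occurs-check fail

Answer: FAIL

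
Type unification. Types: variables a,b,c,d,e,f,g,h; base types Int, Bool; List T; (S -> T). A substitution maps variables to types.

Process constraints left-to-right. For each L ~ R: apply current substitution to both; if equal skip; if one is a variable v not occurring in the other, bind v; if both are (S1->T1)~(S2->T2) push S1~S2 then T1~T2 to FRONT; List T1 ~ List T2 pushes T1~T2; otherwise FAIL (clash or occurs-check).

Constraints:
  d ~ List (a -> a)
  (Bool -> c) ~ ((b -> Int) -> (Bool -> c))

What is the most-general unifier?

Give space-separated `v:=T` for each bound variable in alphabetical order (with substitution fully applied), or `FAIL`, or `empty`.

Answer: FAIL

Derivation:
step 1: unify d ~ List (a -> a)  [subst: {-} | 1 pending]
  bind d := List (a -> a)
step 2: unify (Bool -> c) ~ ((b -> Int) -> (Bool -> c))  [subst: {d:=List (a -> a)} | 0 pending]
  -> decompose arrow: push Bool~(b -> Int), c~(Bool -> c)
step 3: unify Bool ~ (b -> Int)  [subst: {d:=List (a -> a)} | 1 pending]
  clash: Bool vs (b -> Int)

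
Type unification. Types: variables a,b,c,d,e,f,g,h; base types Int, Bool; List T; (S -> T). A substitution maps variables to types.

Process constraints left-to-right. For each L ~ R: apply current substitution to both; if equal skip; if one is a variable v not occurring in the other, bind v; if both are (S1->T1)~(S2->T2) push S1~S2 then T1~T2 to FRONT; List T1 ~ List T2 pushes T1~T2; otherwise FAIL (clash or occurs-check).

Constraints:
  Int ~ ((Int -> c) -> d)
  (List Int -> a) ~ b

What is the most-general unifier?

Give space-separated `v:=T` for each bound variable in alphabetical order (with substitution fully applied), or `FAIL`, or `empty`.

step 1: unify Int ~ ((Int -> c) -> d)  [subst: {-} | 1 pending]
  clash: Int vs ((Int -> c) -> d)

Answer: FAIL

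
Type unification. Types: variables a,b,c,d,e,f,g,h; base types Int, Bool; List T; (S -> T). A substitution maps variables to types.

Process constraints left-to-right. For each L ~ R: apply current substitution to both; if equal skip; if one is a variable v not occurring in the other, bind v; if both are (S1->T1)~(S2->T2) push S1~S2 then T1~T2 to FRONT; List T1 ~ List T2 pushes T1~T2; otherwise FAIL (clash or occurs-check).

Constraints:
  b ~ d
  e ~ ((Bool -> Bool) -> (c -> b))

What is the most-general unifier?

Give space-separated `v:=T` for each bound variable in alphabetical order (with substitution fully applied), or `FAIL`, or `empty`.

Answer: b:=d e:=((Bool -> Bool) -> (c -> d))

Derivation:
step 1: unify b ~ d  [subst: {-} | 1 pending]
  bind b := d
step 2: unify e ~ ((Bool -> Bool) -> (c -> d))  [subst: {b:=d} | 0 pending]
  bind e := ((Bool -> Bool) -> (c -> d))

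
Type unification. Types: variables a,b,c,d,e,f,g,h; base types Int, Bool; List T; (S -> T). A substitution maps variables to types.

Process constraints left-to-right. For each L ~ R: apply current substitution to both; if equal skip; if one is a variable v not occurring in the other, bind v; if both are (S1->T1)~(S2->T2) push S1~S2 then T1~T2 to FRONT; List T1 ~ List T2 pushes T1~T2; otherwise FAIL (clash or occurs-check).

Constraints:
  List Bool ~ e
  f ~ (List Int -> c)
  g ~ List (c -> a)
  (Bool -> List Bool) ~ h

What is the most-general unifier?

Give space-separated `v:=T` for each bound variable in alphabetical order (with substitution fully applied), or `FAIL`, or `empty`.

step 1: unify List Bool ~ e  [subst: {-} | 3 pending]
  bind e := List Bool
step 2: unify f ~ (List Int -> c)  [subst: {e:=List Bool} | 2 pending]
  bind f := (List Int -> c)
step 3: unify g ~ List (c -> a)  [subst: {e:=List Bool, f:=(List Int -> c)} | 1 pending]
  bind g := List (c -> a)
step 4: unify (Bool -> List Bool) ~ h  [subst: {e:=List Bool, f:=(List Int -> c), g:=List (c -> a)} | 0 pending]
  bind h := (Bool -> List Bool)

Answer: e:=List Bool f:=(List Int -> c) g:=List (c -> a) h:=(Bool -> List Bool)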